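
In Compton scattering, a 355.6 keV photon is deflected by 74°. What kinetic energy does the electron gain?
119.1761 keV

By energy conservation: K_e = E_initial - E_final

First find the scattered photon energy:
Initial wavelength: λ = hc/E = 3.4866 pm
Compton shift: Δλ = λ_C(1 - cos(74°)) = 1.7575 pm
Final wavelength: λ' = 3.4866 + 1.7575 = 5.2441 pm
Final photon energy: E' = hc/λ' = 236.4239 keV

Electron kinetic energy:
K_e = E - E' = 355.6000 - 236.4239 = 119.1761 keV

(Intermediate values are shown rounded; full precision is carried through to the final answer.)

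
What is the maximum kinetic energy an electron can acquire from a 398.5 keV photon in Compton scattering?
242.8171 keV

Maximum energy transfer occurs at θ = 180° (backscattering).

Initial photon: E₀ = 398.5 keV → λ₀ = 3.1113 pm

Maximum Compton shift (at 180°):
Δλ_max = 2λ_C = 2 × 2.4263 = 4.8526 pm

Final wavelength:
λ' = 3.1113 + 4.8526 = 7.9639 pm

Minimum photon energy (maximum energy to electron):
E'_min = hc/λ' = 155.6829 keV

Maximum electron kinetic energy:
K_max = E₀ - E'_min = 398.5000 - 155.6829 = 242.8171 keV

(Intermediate values are shown rounded; full precision is carried through to the final answer.)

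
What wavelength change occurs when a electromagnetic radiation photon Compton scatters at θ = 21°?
0.1612 pm

Using the Compton scattering formula:
Δλ = λ_C(1 - cos θ)

where λ_C = h/(m_e·c) ≈ 2.4263 pm is the Compton wavelength of an electron.

For θ = 21°:
cos(21°) = 0.9336
1 - cos(21°) = 0.0664

Δλ = 2.4263 × 0.0664
Δλ = 0.1612 pm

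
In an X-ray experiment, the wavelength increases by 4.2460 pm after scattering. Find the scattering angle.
138.59°

From the Compton formula Δλ = λ_C(1 - cos θ), we can solve for θ:

cos θ = 1 - Δλ/λ_C

Given:
- Δλ = 4.2460 pm
- λ_C = h/(m_e·c) ≈ 2.42631024 pm

cos θ = 1 - 4.2460/2.42631024
cos θ = 1 - 1.749982
cos θ = -0.749982

θ = arccos(-0.749982)
θ = 138.59°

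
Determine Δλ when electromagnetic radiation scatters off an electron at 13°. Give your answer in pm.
0.0622 pm

Using the Compton scattering formula:
Δλ = λ_C(1 - cos θ)

where λ_C = h/(m_e·c) ≈ 2.4263 pm is the Compton wavelength of an electron.

For θ = 13°:
cos(13°) = 0.9744
1 - cos(13°) = 0.0256

Δλ = 2.4263 × 0.0256
Δλ = 0.0622 pm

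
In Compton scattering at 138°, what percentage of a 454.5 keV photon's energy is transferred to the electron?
0.6079 (or 60.79%)

Calculate initial and final photon energies:

Initial: E₀ = 454.5 keV → λ₀ = 2.7279 pm
Compton shift: Δλ = 4.2294 pm
Final wavelength: λ' = 6.9573 pm
Final energy: E' = 178.2064 keV

Fractional energy loss:
(E₀ - E')/E₀ = (454.5000 - 178.2064)/454.5000
= 276.2936/454.5000
= 0.6079
= 60.79%

(Intermediate values are shown rounded; full precision is carried through to the final answer.)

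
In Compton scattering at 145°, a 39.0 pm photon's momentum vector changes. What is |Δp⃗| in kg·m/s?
3.0764e-23 kg·m/s

Photon momentum magnitude is p = h/λ.

Initial momentum:
p₀ = h/λ = 6.6261e-34/3.9000e-11 = 1.6990e-23 kg·m/s

After scattering:
λ' = λ + Δλ = 39.0 + 4.4138 = 43.4138 pm
p' = h/λ' = 6.6261e-34/4.3414e-11 = 1.5263e-23 kg·m/s

Momentum is a vector; the scattered photon's direction makes angle θ = 145° with the incident direction. The magnitude of the vector change Δp⃗ = p⃗₀ − p⃗' is found from the law of cosines:
|Δp⃗|² = p₀² + p'² − 2p₀p'cos θ
|Δp⃗|² = (1.6990e-23)² + (1.5263e-23)² − 2·1.6990e-23·1.5263e-23·cos(145°)
|Δp⃗| = 3.0764e-23 kg·m/s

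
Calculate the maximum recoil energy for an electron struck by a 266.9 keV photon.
136.3623 keV

Maximum energy transfer occurs at θ = 180° (backscattering).

Initial photon: E₀ = 266.9 keV → λ₀ = 4.6453 pm

Maximum Compton shift (at 180°):
Δλ_max = 2λ_C = 2 × 2.4263 = 4.8526 pm

Final wavelength:
λ' = 4.6453 + 4.8526 = 9.4980 pm

Minimum photon energy (maximum energy to electron):
E'_min = hc/λ' = 130.5377 keV

Maximum electron kinetic energy:
K_max = E₀ - E'_min = 266.9000 - 130.5377 = 136.3623 keV

(Intermediate values are shown rounded; full precision is carried through to the final answer.)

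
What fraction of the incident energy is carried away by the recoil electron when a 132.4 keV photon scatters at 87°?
0.1971 (or 19.71%)

Calculate initial and final photon energies:

Initial: E₀ = 132.4 keV → λ₀ = 9.3644 pm
Compton shift: Δλ = 2.2993 pm
Final wavelength: λ' = 11.6637 pm
Final energy: E' = 106.2993 keV

Fractional energy loss:
(E₀ - E')/E₀ = (132.4000 - 106.2993)/132.4000
= 26.1007/132.4000
= 0.1971
= 19.71%

(Intermediate values are shown rounded; full precision is carried through to the final answer.)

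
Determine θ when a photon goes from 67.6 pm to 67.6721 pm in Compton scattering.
14.00°

First find the wavelength shift:
Δλ = λ' - λ = 67.6721 - 67.6 = 0.0721 pm

Using Δλ = λ_C(1 - cos θ), with λ_C = h/(m_e·c) ≈ 2.42631024 pm:
cos θ = 1 - Δλ/λ_C
cos θ = 1 - 0.0721/2.42631024
cos θ = 0.970284

θ = arccos(0.970284)
θ = 14.00°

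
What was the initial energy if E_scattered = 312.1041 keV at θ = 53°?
412.3999 keV

Convert final energy to wavelength (hc ≈ 1239.842 keV·pm):
λ' = hc/E' = 1239.842 / 312.1041 = 3.9725 pm

Calculate the Compton shift:
Δλ = λ_C(1 - cos(53°))
Δλ = 2.4263 × (1 - cos(53°))
Δλ = 0.9661 pm

Initial wavelength:
λ = λ' - Δλ = 3.9725 - 0.9661 = 3.0064 pm

Initial energy:
E = hc/λ = 1239.842 / 3.0064 = 412.3999 keV

(Intermediate values are shown rounded; full precision is carried through to the final answer.)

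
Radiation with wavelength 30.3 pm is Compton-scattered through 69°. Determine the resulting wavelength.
31.8568 pm

Using the Compton scattering formula:
λ' = λ + Δλ = λ + λ_C(1 - cos θ)

Given:
- Initial wavelength λ = 30.3 pm
- Scattering angle θ = 69°
- Compton wavelength λ_C ≈ 2.4263 pm

Calculate the shift:
Δλ = 2.4263 × (1 - cos(69°))
Δλ = 2.4263 × 0.6416
Δλ = 1.5568 pm

Final wavelength:
λ' = 30.3 + 1.5568 = 31.8568 pm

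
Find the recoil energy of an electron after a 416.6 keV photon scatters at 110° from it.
217.6604 keV

By energy conservation: K_e = E_initial - E_final

First find the scattered photon energy:
Initial wavelength: λ = hc/E = 2.9761 pm
Compton shift: Δλ = λ_C(1 - cos(110°)) = 3.2562 pm
Final wavelength: λ' = 2.9761 + 3.2562 = 6.2323 pm
Final photon energy: E' = hc/λ' = 198.9396 keV

Electron kinetic energy:
K_e = E - E' = 416.6000 - 198.9396 = 217.6604 keV

(Intermediate values are shown rounded; full precision is carried through to the final answer.)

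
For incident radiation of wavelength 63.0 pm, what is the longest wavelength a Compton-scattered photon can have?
67.8526 pm (at θ = 180°)

The Compton shift is Δλ = λ_C(1 − cos θ).

Since cos θ ranges from −1 to 1, the factor (1 − cos θ) ranges from 0 to 2; the maximum shift occurs at θ = 180° (backscattering):
Δλ_max = 2λ_C = 2 × 2.4263 pm = 4.8526 pm

Maximum scattered wavelength:
λ'_max = λ₀ + Δλ_max = 63.0 + 4.8526 = 67.8526 pm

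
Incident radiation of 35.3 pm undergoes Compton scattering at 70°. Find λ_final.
36.8965 pm

Using the Compton scattering formula:
λ' = λ + Δλ = λ + λ_C(1 - cos θ)

Given:
- Initial wavelength λ = 35.3 pm
- Scattering angle θ = 70°
- Compton wavelength λ_C ≈ 2.4263 pm

Calculate the shift:
Δλ = 2.4263 × (1 - cos(70°))
Δλ = 2.4263 × 0.6580
Δλ = 1.5965 pm

Final wavelength:
λ' = 35.3 + 1.5965 = 36.8965 pm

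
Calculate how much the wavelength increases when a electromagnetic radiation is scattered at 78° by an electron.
1.9219 pm

Using the Compton scattering formula:
Δλ = λ_C(1 - cos θ)

where λ_C = h/(m_e·c) ≈ 2.4263 pm is the Compton wavelength of an electron.

For θ = 78°:
cos(78°) = 0.2079
1 - cos(78°) = 0.7921

Δλ = 2.4263 × 0.7921
Δλ = 1.9219 pm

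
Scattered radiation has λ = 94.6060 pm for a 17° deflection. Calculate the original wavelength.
94.5000 pm

From λ' = λ + Δλ, we have λ = λ' - Δλ

First calculate the Compton shift:
Δλ = λ_C(1 - cos θ)
Δλ = 2.4263 × (1 - cos(17°))
Δλ = 2.4263 × 0.0437
Δλ = 0.1060 pm

Initial wavelength:
λ = λ' - Δλ
λ = 94.6060 - 0.1060
λ = 94.5000 pm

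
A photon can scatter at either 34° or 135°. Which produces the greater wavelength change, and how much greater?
135° produces the larger shift by a factor of 9.985

Calculate both shifts using Δλ = λ_C(1 - cos θ):

For θ₁ = 34°:
Δλ₁ = 2.4263 × (1 - cos(34°))
Δλ₁ = 2.4263 × 0.1710
Δλ₁ = 0.4148 pm

For θ₂ = 135°:
Δλ₂ = 2.4263 × (1 - cos(135°))
Δλ₂ = 2.4263 × 1.7071
Δλ₂ = 4.1420 pm

The 135° angle produces the larger shift.
Ratio: 4.1420/0.4148 = 9.985

(Intermediate values are shown rounded; full precision is carried through to the final answer.)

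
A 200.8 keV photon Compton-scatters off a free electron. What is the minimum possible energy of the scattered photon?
112.4356 keV (at θ = 180°)

The scattered photon has minimum energy when its wavelength is maximum, i.e., when the Compton shift Δλ = λ_C(1 − cos θ) is maximum. This occurs at θ = 180° (backscattering), giving Δλ_max = 2λ_C = 4.8526 pm.

Initial wavelength: λ₀ = hc/E₀ = 6.1745 pm
Maximum final wavelength: λ'_max = λ₀ + 2λ_C = 6.1745 + 4.8526 = 11.0271 pm
Minimum final energy: E'_min = hc/λ'_max = 112.4356 keV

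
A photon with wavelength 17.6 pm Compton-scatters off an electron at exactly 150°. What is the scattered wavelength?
22.1276 pm

Using the Compton formula: λ' = λ + λ_C(1 − cos θ)

For θ = 150°, cos θ = -√3/2 (exact) ≈ -0.8660, so:
1 − cos 150° = 1 − (-√3/2) ≈ 1.8660

Δλ = λ_C × 1.8660 = 2.4263 × 1.8660 = 4.5276 pm

λ' = 17.6 + 4.5276 = 22.1276 pm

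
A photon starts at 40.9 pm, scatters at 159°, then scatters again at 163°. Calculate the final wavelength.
50.3381 pm

Apply Compton shift twice:

First scattering at θ₁ = 159°:
Δλ₁ = λ_C(1 - cos(159°))
Δλ₁ = 2.4263 × 1.9336
Δλ₁ = 4.6915 pm

After first scattering:
λ₁ = 40.9 + 4.6915 = 45.5915 pm

Second scattering at θ₂ = 163°:
Δλ₂ = λ_C(1 - cos(163°))
Δλ₂ = 2.4263 × 1.9563
Δλ₂ = 4.7466 pm

Final wavelength:
λ₂ = 45.5915 + 4.7466 = 50.3381 pm

Total shift: Δλ_total = 4.6915 + 4.7466 = 9.4381 pm

(Intermediate values are shown rounded; full precision is carried through to the final answer.)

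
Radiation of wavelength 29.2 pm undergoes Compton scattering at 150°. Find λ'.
33.7276 pm

Using the Compton formula: λ' = λ + λ_C(1 − cos θ)

For θ = 150°, cos θ = -√3/2 (exact) ≈ -0.8660, so:
1 − cos 150° = 1 − (-√3/2) ≈ 1.8660

Δλ = λ_C × 1.8660 = 2.4263 × 1.8660 = 4.5276 pm

λ' = 29.2 + 4.5276 = 33.7276 pm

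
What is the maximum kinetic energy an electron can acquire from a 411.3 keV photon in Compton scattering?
253.7010 keV

Maximum energy transfer occurs at θ = 180° (backscattering).

Initial photon: E₀ = 411.3 keV → λ₀ = 3.0144 pm

Maximum Compton shift (at 180°):
Δλ_max = 2λ_C = 2 × 2.4263 = 4.8526 pm

Final wavelength:
λ' = 3.0144 + 4.8526 = 7.8671 pm

Minimum photon energy (maximum energy to electron):
E'_min = hc/λ' = 157.5990 keV

Maximum electron kinetic energy:
K_max = E₀ - E'_min = 411.3000 - 157.5990 = 253.7010 keV

(Intermediate values are shown rounded; full precision is carried through to the final answer.)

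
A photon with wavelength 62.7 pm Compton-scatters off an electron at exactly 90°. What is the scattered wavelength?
65.1263 pm

Using the Compton formula: λ' = λ + λ_C(1 − cos θ)

For θ = 90°, cos θ = 0 (exact) = 0.0000, so:
1 − cos 90° = 1 − (0) = 1.0000

Δλ = λ_C × 1.0000 = 2.4263 × 1.0000 = 2.4263 pm

λ' = 62.7 + 2.4263 = 65.1263 pm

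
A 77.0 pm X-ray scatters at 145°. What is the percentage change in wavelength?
5.7322%

Calculate the Compton shift:
Δλ = λ_C(1 - cos(145°))
Δλ = 2.4263 × (1 - cos(145°))
Δλ = 2.4263 × 1.8192
Δλ = 4.4138 pm

Percentage change:
(Δλ/λ₀) × 100 = (4.4138/77.0) × 100
= 5.7322%

(Intermediate values are shown rounded; full precision is carried through to the final answer.)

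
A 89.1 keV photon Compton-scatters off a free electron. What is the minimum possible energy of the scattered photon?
66.0622 keV (at θ = 180°)

The scattered photon has minimum energy when its wavelength is maximum, i.e., when the Compton shift Δλ = λ_C(1 − cos θ) is maximum. This occurs at θ = 180° (backscattering), giving Δλ_max = 2λ_C = 4.8526 pm.

Initial wavelength: λ₀ = hc/E₀ = 13.9152 pm
Maximum final wavelength: λ'_max = λ₀ + 2λ_C = 13.9152 + 4.8526 = 18.7678 pm
Minimum final energy: E'_min = hc/λ'_max = 66.0622 keV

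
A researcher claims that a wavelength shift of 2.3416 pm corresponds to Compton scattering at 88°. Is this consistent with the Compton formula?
Yes, consistent

Calculate the expected shift for θ = 88°:

Δλ_expected = λ_C(1 - cos(88°))
Δλ_expected = 2.4263 × (1 - cos(88°))
Δλ_expected = 2.4263 × 0.9651
Δλ_expected = 2.3416 pm

Given shift: 2.3416 pm
Expected shift: 2.3416 pm
Difference: 0.0000 pm

The values match. This is consistent with Compton scattering at the stated angle.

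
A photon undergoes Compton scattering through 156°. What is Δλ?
4.6429 pm

Using the Compton scattering formula:
Δλ = λ_C(1 - cos θ)

where λ_C = h/(m_e·c) ≈ 2.4263 pm is the Compton wavelength of an electron.

For θ = 156°:
cos(156°) = -0.9135
1 - cos(156°) = 1.9135

Δλ = 2.4263 × 1.9135
Δλ = 4.6429 pm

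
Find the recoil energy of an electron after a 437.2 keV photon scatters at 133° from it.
257.9523 keV

By energy conservation: K_e = E_initial - E_final

First find the scattered photon energy:
Initial wavelength: λ = hc/E = 2.8359 pm
Compton shift: Δλ = λ_C(1 - cos(133°)) = 4.0810 pm
Final wavelength: λ' = 2.8359 + 4.0810 = 6.9169 pm
Final photon energy: E' = hc/λ' = 179.2477 keV

Electron kinetic energy:
K_e = E - E' = 437.2000 - 179.2477 = 257.9523 keV

(Intermediate values are shown rounded; full precision is carried through to the final answer.)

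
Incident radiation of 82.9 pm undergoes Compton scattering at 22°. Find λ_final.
83.0767 pm

Using the Compton scattering formula:
λ' = λ + Δλ = λ + λ_C(1 - cos θ)

Given:
- Initial wavelength λ = 82.9 pm
- Scattering angle θ = 22°
- Compton wavelength λ_C ≈ 2.4263 pm

Calculate the shift:
Δλ = 2.4263 × (1 - cos(22°))
Δλ = 2.4263 × 0.0728
Δλ = 0.1767 pm

Final wavelength:
λ' = 82.9 + 0.1767 = 83.0767 pm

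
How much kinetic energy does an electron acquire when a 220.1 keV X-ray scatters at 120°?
86.3890 keV

By energy conservation: K_e = E_initial - E_final

First find the scattered photon energy:
Initial wavelength: λ = hc/E = 5.6331 pm
Compton shift: Δλ = λ_C(1 - cos(120°)) = 3.6395 pm
Final wavelength: λ' = 5.6331 + 3.6395 = 9.2726 pm
Final photon energy: E' = hc/λ' = 133.7110 keV

Electron kinetic energy:
K_e = E - E' = 220.1000 - 133.7110 = 86.3890 keV

(Intermediate values are shown rounded; full precision is carried through to the final answer.)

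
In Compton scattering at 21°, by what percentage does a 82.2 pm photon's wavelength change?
0.1961%

Calculate the Compton shift:
Δλ = λ_C(1 - cos(21°))
Δλ = 2.4263 × (1 - cos(21°))
Δλ = 2.4263 × 0.0664
Δλ = 0.1612 pm

Percentage change:
(Δλ/λ₀) × 100 = (0.1612/82.2) × 100
= 0.1961%

(Intermediate values are shown rounded; full precision is carried through to the final answer.)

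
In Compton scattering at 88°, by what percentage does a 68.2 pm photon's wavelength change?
3.4335%

Calculate the Compton shift:
Δλ = λ_C(1 - cos(88°))
Δλ = 2.4263 × (1 - cos(88°))
Δλ = 2.4263 × 0.9651
Δλ = 2.3416 pm

Percentage change:
(Δλ/λ₀) × 100 = (2.3416/68.2) × 100
= 3.4335%

(Intermediate values are shown rounded; full precision is carried through to the final answer.)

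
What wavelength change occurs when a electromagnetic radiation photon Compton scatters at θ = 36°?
0.4634 pm

Using the Compton scattering formula:
Δλ = λ_C(1 - cos θ)

where λ_C = h/(m_e·c) ≈ 2.4263 pm is the Compton wavelength of an electron.

For θ = 36°:
cos(36°) = 0.8090
1 - cos(36°) = 0.1910

Δλ = 2.4263 × 0.1910
Δλ = 0.4634 pm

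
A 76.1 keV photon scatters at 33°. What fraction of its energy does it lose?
0.0235 (or 2.35%)

Calculate initial and final photon energies:

Initial: E₀ = 76.1 keV → λ₀ = 16.2923 pm
Compton shift: Δλ = 0.3914 pm
Final wavelength: λ' = 16.6837 pm
Final energy: E' = 74.3145 keV

Fractional energy loss:
(E₀ - E')/E₀ = (76.1000 - 74.3145)/76.1000
= 1.7855/76.1000
= 0.0235
= 2.35%

(Intermediate values are shown rounded; full precision is carried through to the final answer.)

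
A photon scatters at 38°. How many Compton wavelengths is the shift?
0.2120 λ_C

The Compton shift formula is:
Δλ = λ_C(1 - cos θ)

Dividing both sides by λ_C:
Δλ/λ_C = 1 - cos θ

For θ = 38°:
Δλ/λ_C = 1 - cos(38°)
Δλ/λ_C = 1 - 0.7880
Δλ/λ_C = 0.2120

This means the shift is 0.2120 × λ_C = 0.5144 pm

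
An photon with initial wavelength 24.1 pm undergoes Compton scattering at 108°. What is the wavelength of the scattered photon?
27.2761 pm

Using the Compton scattering formula:
λ' = λ + Δλ = λ + λ_C(1 - cos θ)

Given:
- Initial wavelength λ = 24.1 pm
- Scattering angle θ = 108°
- Compton wavelength λ_C ≈ 2.4263 pm

Calculate the shift:
Δλ = 2.4263 × (1 - cos(108°))
Δλ = 2.4263 × 1.3090
Δλ = 3.1761 pm

Final wavelength:
λ' = 24.1 + 3.1761 = 27.2761 pm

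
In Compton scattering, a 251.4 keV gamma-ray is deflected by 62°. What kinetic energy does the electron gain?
52.0357 keV

By energy conservation: K_e = E_initial - E_final

First find the scattered photon energy:
Initial wavelength: λ = hc/E = 4.9318 pm
Compton shift: Δλ = λ_C(1 - cos(62°)) = 1.2872 pm
Final wavelength: λ' = 4.9318 + 1.2872 = 6.2190 pm
Final photon energy: E' = hc/λ' = 199.3643 keV

Electron kinetic energy:
K_e = E - E' = 251.4000 - 199.3643 = 52.0357 keV

(Intermediate values are shown rounded; full precision is carried through to the final answer.)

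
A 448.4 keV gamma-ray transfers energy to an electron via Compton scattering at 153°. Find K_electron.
279.7875 keV

By energy conservation: K_e = E_initial - E_final

First find the scattered photon energy:
Initial wavelength: λ = hc/E = 2.7650 pm
Compton shift: Δλ = λ_C(1 - cos(153°)) = 4.5882 pm
Final wavelength: λ' = 2.7650 + 4.5882 = 7.3532 pm
Final photon energy: E' = hc/λ' = 168.6125 keV

Electron kinetic energy:
K_e = E - E' = 448.4000 - 168.6125 = 279.7875 keV

(Intermediate values are shown rounded; full precision is carried through to the final answer.)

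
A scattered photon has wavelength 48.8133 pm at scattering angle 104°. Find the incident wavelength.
45.8000 pm

From λ' = λ + Δλ, we have λ = λ' - Δλ

First calculate the Compton shift:
Δλ = λ_C(1 - cos θ)
Δλ = 2.4263 × (1 - cos(104°))
Δλ = 2.4263 × 1.2419
Δλ = 3.0133 pm

Initial wavelength:
λ = λ' - Δλ
λ = 48.8133 - 3.0133
λ = 45.8000 pm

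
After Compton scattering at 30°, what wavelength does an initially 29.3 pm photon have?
29.6251 pm

Using the Compton formula: λ' = λ + λ_C(1 − cos θ)

For θ = 30°, cos θ = √3/2 (exact) ≈ 0.8660, so:
1 − cos 30° = 1 − (√3/2) ≈ 0.1340

Δλ = λ_C × 0.1340 = 2.4263 × 0.1340 = 0.3251 pm

λ' = 29.3 + 0.3251 = 29.6251 pm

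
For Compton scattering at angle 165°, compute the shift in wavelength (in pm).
4.7699 pm

Using the Compton scattering formula:
Δλ = λ_C(1 - cos θ)

where λ_C = h/(m_e·c) ≈ 2.4263 pm is the Compton wavelength of an electron.

For θ = 165°:
cos(165°) = -0.9659
1 - cos(165°) = 1.9659

Δλ = 2.4263 × 1.9659
Δλ = 4.7699 pm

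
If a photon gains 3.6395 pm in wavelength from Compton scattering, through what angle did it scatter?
120.00°

From the Compton formula Δλ = λ_C(1 - cos θ), we can solve for θ:

cos θ = 1 - Δλ/λ_C

Given:
- Δλ = 3.6395 pm
- λ_C = h/(m_e·c) ≈ 2.42631024 pm

cos θ = 1 - 3.6395/2.42631024
cos θ = 1 - 1.500014
cos θ = -0.500014

θ = arccos(-0.500014)
θ = 120.00°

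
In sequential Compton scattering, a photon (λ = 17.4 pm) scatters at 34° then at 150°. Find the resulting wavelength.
22.3424 pm

Apply Compton shift twice:

First scattering at θ₁ = 34°:
Δλ₁ = λ_C(1 - cos(34°))
Δλ₁ = 2.4263 × 0.1710
Δλ₁ = 0.4148 pm

After first scattering:
λ₁ = 17.4 + 0.4148 = 17.8148 pm

Second scattering at θ₂ = 150°:
Δλ₂ = λ_C(1 - cos(150°))
Δλ₂ = 2.4263 × 1.8660
Δλ₂ = 4.5276 pm

Final wavelength:
λ₂ = 17.8148 + 4.5276 = 22.3424 pm

Total shift: Δλ_total = 0.4148 + 4.5276 = 4.9424 pm

(Intermediate values are shown rounded; full precision is carried through to the final answer.)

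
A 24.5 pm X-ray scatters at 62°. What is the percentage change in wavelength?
5.2540%

Calculate the Compton shift:
Δλ = λ_C(1 - cos(62°))
Δλ = 2.4263 × (1 - cos(62°))
Δλ = 2.4263 × 0.5305
Δλ = 1.2872 pm

Percentage change:
(Δλ/λ₀) × 100 = (1.2872/24.5) × 100
= 5.2540%

(Intermediate values are shown rounded; full precision is carried through to the final answer.)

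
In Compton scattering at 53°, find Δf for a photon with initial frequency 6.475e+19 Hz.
1.118e+19 Hz (decrease)

Convert frequency to wavelength (c = 299792458 m/s):
λ₀ = c/f₀ = 299792458/6.475e+19 = 4.6299994e-12 m = 4.6300 pm

Calculate Compton shift:
Δλ = λ_C(1 - cos(53°)) = 0.9661 pm

Final wavelength:
λ' = λ₀ + Δλ = 4.6300 + 0.9661 = 5.5961 pm

Final frequency:
f' = c/λ' = 299792458/5.5961196e-12 = 5.3571488e+19 Hz

Frequency shift (decrease):
Δf = f₀ - f' = 6.475e+19 - 5.3571488e+19 = 1.118e+19 Hz

(Intermediate values are shown rounded; full precision is carried through to the final answer.)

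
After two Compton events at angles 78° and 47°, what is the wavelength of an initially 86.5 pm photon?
89.1934 pm

Apply Compton shift twice:

First scattering at θ₁ = 78°:
Δλ₁ = λ_C(1 - cos(78°))
Δλ₁ = 2.4263 × 0.7921
Δλ₁ = 1.9219 pm

After first scattering:
λ₁ = 86.5 + 1.9219 = 88.4219 pm

Second scattering at θ₂ = 47°:
Δλ₂ = λ_C(1 - cos(47°))
Δλ₂ = 2.4263 × 0.3180
Δλ₂ = 0.7716 pm

Final wavelength:
λ₂ = 88.4219 + 0.7716 = 89.1934 pm

Total shift: Δλ_total = 1.9219 + 0.7716 = 2.6934 pm

(Intermediate values are shown rounded; full precision is carried through to the final answer.)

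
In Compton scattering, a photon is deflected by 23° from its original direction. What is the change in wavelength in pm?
0.1929 pm

Using the Compton scattering formula:
Δλ = λ_C(1 - cos θ)

where λ_C = h/(m_e·c) ≈ 2.4263 pm is the Compton wavelength of an electron.

For θ = 23°:
cos(23°) = 0.9205
1 - cos(23°) = 0.0795

Δλ = 2.4263 × 0.0795
Δλ = 0.1929 pm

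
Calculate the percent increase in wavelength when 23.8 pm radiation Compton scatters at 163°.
19.9437%

Calculate the Compton shift:
Δλ = λ_C(1 - cos(163°))
Δλ = 2.4263 × (1 - cos(163°))
Δλ = 2.4263 × 1.9563
Δλ = 4.7466 pm

Percentage change:
(Δλ/λ₀) × 100 = (4.7466/23.8) × 100
= 19.9437%

(Intermediate values are shown rounded; full precision is carried through to the final answer.)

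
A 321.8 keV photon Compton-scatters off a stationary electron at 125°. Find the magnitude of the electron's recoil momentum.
2.3255e-22 kg·m/s

The electron is initially at rest, so by conservation of momentum:
p⃗_e = p⃗₀ − p⃗'  (incident photon momentum minus scattered photon momentum)

Photon momentum magnitudes (p = h/λ = E/c):
λ₀ = hc/E₀ = 3.8528 pm → p₀ = h/λ₀ = 1.7198e-22 kg·m/s
Δλ = λ_C(1 − cos 125°) = 3.8180 pm
λ' = 7.6708 pm → p' = h/λ' = 8.6380e-23 kg·m/s

The scattered photon makes angle θ = 125° with the incident direction, so by the law of cosines:
|p⃗_e|² = p₀² + p'² − 2p₀p'cos θ
|p⃗_e|² = (1.7198e-22)² + (8.6380e-23)² − 2·1.7198e-22·8.6380e-23·cos(125°)
|p⃗_e| = 2.3255e-22 kg·m/s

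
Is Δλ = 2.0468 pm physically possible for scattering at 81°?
Yes, consistent

Calculate the expected shift for θ = 81°:

Δλ_expected = λ_C(1 - cos(81°))
Δλ_expected = 2.4263 × (1 - cos(81°))
Δλ_expected = 2.4263 × 0.8436
Δλ_expected = 2.0468 pm

Given shift: 2.0468 pm
Expected shift: 2.0468 pm
Difference: 0.0000 pm

The values match. This is consistent with Compton scattering at the stated angle.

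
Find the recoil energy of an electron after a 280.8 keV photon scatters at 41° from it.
33.3533 keV

By energy conservation: K_e = E_initial - E_final

First find the scattered photon energy:
Initial wavelength: λ = hc/E = 4.4154 pm
Compton shift: Δλ = λ_C(1 - cos(41°)) = 0.5952 pm
Final wavelength: λ' = 4.4154 + 0.5952 = 5.0105 pm
Final photon energy: E' = hc/λ' = 247.4467 keV

Electron kinetic energy:
K_e = E - E' = 280.8000 - 247.4467 = 33.3533 keV

(Intermediate values are shown rounded; full precision is carried through to the final answer.)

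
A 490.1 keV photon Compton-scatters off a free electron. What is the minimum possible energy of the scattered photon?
167.9458 keV (at θ = 180°)

The scattered photon has minimum energy when its wavelength is maximum, i.e., when the Compton shift Δλ = λ_C(1 − cos θ) is maximum. This occurs at θ = 180° (backscattering), giving Δλ_max = 2λ_C = 4.8526 pm.

Initial wavelength: λ₀ = hc/E₀ = 2.5298 pm
Maximum final wavelength: λ'_max = λ₀ + 2λ_C = 2.5298 + 4.8526 = 7.3824 pm
Minimum final energy: E'_min = hc/λ'_max = 167.9458 keV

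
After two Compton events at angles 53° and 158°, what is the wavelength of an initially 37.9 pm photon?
43.5421 pm

Apply Compton shift twice:

First scattering at θ₁ = 53°:
Δλ₁ = λ_C(1 - cos(53°))
Δλ₁ = 2.4263 × 0.3982
Δλ₁ = 0.9661 pm

After first scattering:
λ₁ = 37.9 + 0.9661 = 38.8661 pm

Second scattering at θ₂ = 158°:
Δλ₂ = λ_C(1 - cos(158°))
Δλ₂ = 2.4263 × 1.9272
Δλ₂ = 4.6759 pm

Final wavelength:
λ₂ = 38.8661 + 4.6759 = 43.5421 pm

Total shift: Δλ_total = 0.9661 + 4.6759 = 5.6421 pm

(Intermediate values are shown rounded; full precision is carried through to the final answer.)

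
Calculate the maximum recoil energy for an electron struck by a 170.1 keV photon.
67.9841 keV

Maximum energy transfer occurs at θ = 180° (backscattering).

Initial photon: E₀ = 170.1 keV → λ₀ = 7.2889 pm

Maximum Compton shift (at 180°):
Δλ_max = 2λ_C = 2 × 2.4263 = 4.8526 pm

Final wavelength:
λ' = 7.2889 + 4.8526 = 12.1415 pm

Minimum photon energy (maximum energy to electron):
E'_min = hc/λ' = 102.1159 keV

Maximum electron kinetic energy:
K_max = E₀ - E'_min = 170.1000 - 102.1159 = 67.9841 keV

(Intermediate values are shown rounded; full precision is carried through to the final answer.)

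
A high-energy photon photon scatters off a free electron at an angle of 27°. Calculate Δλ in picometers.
0.2645 pm

Using the Compton scattering formula:
Δλ = λ_C(1 - cos θ)

where λ_C = h/(m_e·c) ≈ 2.4263 pm is the Compton wavelength of an electron.

For θ = 27°:
cos(27°) = 0.8910
1 - cos(27°) = 0.1090

Δλ = 2.4263 × 0.1090
Δλ = 0.2645 pm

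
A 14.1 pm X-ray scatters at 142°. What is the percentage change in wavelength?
30.7679%

Calculate the Compton shift:
Δλ = λ_C(1 - cos(142°))
Δλ = 2.4263 × (1 - cos(142°))
Δλ = 2.4263 × 1.7880
Δλ = 4.3383 pm

Percentage change:
(Δλ/λ₀) × 100 = (4.3383/14.1) × 100
= 30.7679%

(Intermediate values are shown rounded; full precision is carried through to the final answer.)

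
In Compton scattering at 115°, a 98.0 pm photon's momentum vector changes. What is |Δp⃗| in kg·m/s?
1.1212e-23 kg·m/s

Photon momentum magnitude is p = h/λ.

Initial momentum:
p₀ = h/λ = 6.6261e-34/9.8000e-11 = 6.7613e-24 kg·m/s

After scattering:
λ' = λ + Δλ = 98.0 + 3.4517 = 101.4517 pm
p' = h/λ' = 6.6261e-34/1.0145e-10 = 6.5313e-24 kg·m/s

Momentum is a vector; the scattered photon's direction makes angle θ = 115° with the incident direction. The magnitude of the vector change Δp⃗ = p⃗₀ − p⃗' is found from the law of cosines:
|Δp⃗|² = p₀² + p'² − 2p₀p'cos θ
|Δp⃗|² = (6.7613e-24)² + (6.5313e-24)² − 2·6.7613e-24·6.5313e-24·cos(115°)
|Δp⃗| = 1.1212e-23 kg·m/s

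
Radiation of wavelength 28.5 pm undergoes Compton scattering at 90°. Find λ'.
30.9263 pm

Using the Compton formula: λ' = λ + λ_C(1 − cos θ)

For θ = 90°, cos θ = 0 (exact) = 0.0000, so:
1 − cos 90° = 1 − (0) = 1.0000

Δλ = λ_C × 1.0000 = 2.4263 × 1.0000 = 2.4263 pm

λ' = 28.5 + 2.4263 = 30.9263 pm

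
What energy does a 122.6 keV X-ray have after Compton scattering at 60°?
109.4681 keV

First convert energy to wavelength:
λ = hc/E, with hc ≈ 1239.842 keV·pm (i.e. 1239.842 eV·nm)

For E = 122.6 keV = 122600 eV:
λ = 1239.842 keV·pm / 122.6 keV
λ = 10.1129 pm

Calculate the Compton shift:
Δλ = λ_C(1 - cos(60°)) = 2.4263 × 0.5000
Δλ = 1.2132 pm

Final wavelength:
λ' = 10.1129 + 1.2132 = 11.3261 pm

Final energy:
E' = hc/λ' = 1239.842 / 11.3261 = 109.4681 keV

(Intermediate values are shown rounded; full precision is carried through to the final answer.)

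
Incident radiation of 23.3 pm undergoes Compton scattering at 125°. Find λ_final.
27.1180 pm

Using the Compton scattering formula:
λ' = λ + Δλ = λ + λ_C(1 - cos θ)

Given:
- Initial wavelength λ = 23.3 pm
- Scattering angle θ = 125°
- Compton wavelength λ_C ≈ 2.4263 pm

Calculate the shift:
Δλ = 2.4263 × (1 - cos(125°))
Δλ = 2.4263 × 1.5736
Δλ = 3.8180 pm

Final wavelength:
λ' = 23.3 + 3.8180 = 27.1180 pm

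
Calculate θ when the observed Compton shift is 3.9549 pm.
129.05°

From the Compton formula Δλ = λ_C(1 - cos θ), we can solve for θ:

cos θ = 1 - Δλ/λ_C

Given:
- Δλ = 3.9549 pm
- λ_C = h/(m_e·c) ≈ 2.42631024 pm

cos θ = 1 - 3.9549/2.42631024
cos θ = 1 - 1.630006
cos θ = -0.630006

θ = arccos(-0.630006)
θ = 129.05°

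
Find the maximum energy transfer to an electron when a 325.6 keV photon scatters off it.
182.4393 keV

Maximum energy transfer occurs at θ = 180° (backscattering).

Initial photon: E₀ = 325.6 keV → λ₀ = 3.8079 pm

Maximum Compton shift (at 180°):
Δλ_max = 2λ_C = 2 × 2.4263 = 4.8526 pm

Final wavelength:
λ' = 3.8079 + 4.8526 = 8.6605 pm

Minimum photon energy (maximum energy to electron):
E'_min = hc/λ' = 143.1607 keV

Maximum electron kinetic energy:
K_max = E₀ - E'_min = 325.6000 - 143.1607 = 182.4393 keV

(Intermediate values are shown rounded; full precision is carried through to the final answer.)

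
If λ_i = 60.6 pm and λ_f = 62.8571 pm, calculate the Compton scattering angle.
86.00°

First find the wavelength shift:
Δλ = λ' - λ = 62.8571 - 60.6 = 2.2571 pm

Using Δλ = λ_C(1 - cos θ), with λ_C = h/(m_e·c) ≈ 2.42631024 pm:
cos θ = 1 - Δλ/λ_C
cos θ = 1 - 2.2571/2.42631024
cos θ = 0.069740

θ = arccos(0.069740)
θ = 86.00°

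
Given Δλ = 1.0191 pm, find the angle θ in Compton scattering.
54.55°

From the Compton formula Δλ = λ_C(1 - cos θ), we can solve for θ:

cos θ = 1 - Δλ/λ_C

Given:
- Δλ = 1.0191 pm
- λ_C = h/(m_e·c) ≈ 2.42631024 pm

cos θ = 1 - 1.0191/2.42631024
cos θ = 1 - 0.420020
cos θ = 0.579980

θ = arccos(0.579980)
θ = 54.55°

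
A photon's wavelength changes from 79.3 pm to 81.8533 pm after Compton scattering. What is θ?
93.00°

First find the wavelength shift:
Δλ = λ' - λ = 81.8533 - 79.3 = 2.5533 pm

Using Δλ = λ_C(1 - cos θ), with λ_C = h/(m_e·c) ≈ 2.42631024 pm:
cos θ = 1 - Δλ/λ_C
cos θ = 1 - 2.5533/2.42631024
cos θ = -0.052339

θ = arccos(-0.052339)
θ = 93.00°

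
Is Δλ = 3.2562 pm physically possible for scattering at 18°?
No, inconsistent

Calculate the expected shift for θ = 18°:

Δλ_expected = λ_C(1 - cos(18°))
Δλ_expected = 2.4263 × (1 - cos(18°))
Δλ_expected = 2.4263 × 0.0489
Δλ_expected = 0.1188 pm

Given shift: 3.2562 pm
Expected shift: 0.1188 pm
Difference: 3.1374 pm

The values do not match. The given shift corresponds to θ ≈ 110.0°, not 18°.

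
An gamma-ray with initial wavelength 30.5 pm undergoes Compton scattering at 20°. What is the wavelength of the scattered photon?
30.6463 pm

Using the Compton scattering formula:
λ' = λ + Δλ = λ + λ_C(1 - cos θ)

Given:
- Initial wavelength λ = 30.5 pm
- Scattering angle θ = 20°
- Compton wavelength λ_C ≈ 2.4263 pm

Calculate the shift:
Δλ = 2.4263 × (1 - cos(20°))
Δλ = 2.4263 × 0.0603
Δλ = 0.1463 pm

Final wavelength:
λ' = 30.5 + 0.1463 = 30.6463 pm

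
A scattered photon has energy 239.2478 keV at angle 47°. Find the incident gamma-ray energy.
281.1000 keV

Convert final energy to wavelength (hc ≈ 1239.842 keV·pm):
λ' = hc/E' = 1239.842 / 239.2478 = 5.1823 pm

Calculate the Compton shift:
Δλ = λ_C(1 - cos(47°))
Δλ = 2.4263 × (1 - cos(47°))
Δλ = 0.7716 pm

Initial wavelength:
λ = λ' - Δλ = 5.1823 - 0.7716 = 4.4107 pm

Initial energy:
E = hc/λ = 1239.842 / 4.4107 = 281.1000 keV

(Intermediate values are shown rounded; full precision is carried through to the final answer.)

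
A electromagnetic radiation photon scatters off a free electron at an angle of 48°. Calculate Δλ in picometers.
0.8028 pm

Using the Compton scattering formula:
Δλ = λ_C(1 - cos θ)

where λ_C = h/(m_e·c) ≈ 2.4263 pm is the Compton wavelength of an electron.

For θ = 48°:
cos(48°) = 0.6691
1 - cos(48°) = 0.3309

Δλ = 2.4263 × 0.3309
Δλ = 0.8028 pm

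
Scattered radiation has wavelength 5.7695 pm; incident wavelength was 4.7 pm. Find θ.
56.00°

First find the wavelength shift:
Δλ = λ' - λ = 5.7695 - 4.7 = 1.0695 pm

Using Δλ = λ_C(1 - cos θ), with λ_C = h/(m_e·c) ≈ 2.42631024 pm:
cos θ = 1 - Δλ/λ_C
cos θ = 1 - 1.0695/2.42631024
cos θ = 0.559207

θ = arccos(0.559207)
θ = 56.00°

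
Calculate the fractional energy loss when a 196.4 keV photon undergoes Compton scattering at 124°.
0.3747 (or 37.47%)

Calculate initial and final photon energies:

Initial: E₀ = 196.4 keV → λ₀ = 6.3128 pm
Compton shift: Δλ = 3.7831 pm
Final wavelength: λ' = 10.0959 pm
Final energy: E' = 122.8062 keV

Fractional energy loss:
(E₀ - E')/E₀ = (196.4000 - 122.8062)/196.4000
= 73.5938/196.4000
= 0.3747
= 37.47%

(Intermediate values are shown rounded; full precision is carried through to the final answer.)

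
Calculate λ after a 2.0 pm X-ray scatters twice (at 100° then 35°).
5.2864 pm

Apply Compton shift twice:

First scattering at θ₁ = 100°:
Δλ₁ = λ_C(1 - cos(100°))
Δλ₁ = 2.4263 × 1.1736
Δλ₁ = 2.8476 pm

After first scattering:
λ₁ = 2.0 + 2.8476 = 4.8476 pm

Second scattering at θ₂ = 35°:
Δλ₂ = λ_C(1 - cos(35°))
Δλ₂ = 2.4263 × 0.1808
Δλ₂ = 0.4388 pm

Final wavelength:
λ₂ = 4.8476 + 0.4388 = 5.2864 pm

Total shift: Δλ_total = 2.8476 + 0.4388 = 3.2864 pm

(Intermediate values are shown rounded; full precision is carried through to the final answer.)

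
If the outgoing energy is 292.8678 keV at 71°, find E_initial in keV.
477.4000 keV

Convert final energy to wavelength (hc ≈ 1239.842 keV·pm):
λ' = hc/E' = 1239.842 / 292.8678 = 4.2335 pm

Calculate the Compton shift:
Δλ = λ_C(1 - cos(71°))
Δλ = 2.4263 × (1 - cos(71°))
Δλ = 1.6364 pm

Initial wavelength:
λ = λ' - Δλ = 4.2335 - 1.6364 = 2.5971 pm

Initial energy:
E = hc/λ = 1239.842 / 2.5971 = 477.4000 keV

(Intermediate values are shown rounded; full precision is carried through to the final answer.)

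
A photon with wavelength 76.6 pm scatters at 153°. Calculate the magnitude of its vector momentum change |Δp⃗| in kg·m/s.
1.6347e-23 kg·m/s

Photon momentum magnitude is p = h/λ.

Initial momentum:
p₀ = h/λ = 6.6261e-34/7.6600e-11 = 8.6502e-24 kg·m/s

After scattering:
λ' = λ + Δλ = 76.6 + 4.5882 = 81.1882 pm
p' = h/λ' = 6.6261e-34/8.1188e-11 = 8.1614e-24 kg·m/s

Momentum is a vector; the scattered photon's direction makes angle θ = 153° with the incident direction. The magnitude of the vector change Δp⃗ = p⃗₀ − p⃗' is found from the law of cosines:
|Δp⃗|² = p₀² + p'² − 2p₀p'cos θ
|Δp⃗|² = (8.6502e-24)² + (8.1614e-24)² − 2·8.6502e-24·8.1614e-24·cos(153°)
|Δp⃗| = 1.6347e-23 kg·m/s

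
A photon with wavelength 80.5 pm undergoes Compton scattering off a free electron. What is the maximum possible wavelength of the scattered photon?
85.3526 pm (at θ = 180°)

The Compton shift is Δλ = λ_C(1 − cos θ).

Since cos θ ranges from −1 to 1, the factor (1 − cos θ) ranges from 0 to 2; the maximum shift occurs at θ = 180° (backscattering):
Δλ_max = 2λ_C = 2 × 2.4263 pm = 4.8526 pm

Maximum scattered wavelength:
λ'_max = λ₀ + Δλ_max = 80.5 + 4.8526 = 85.3526 pm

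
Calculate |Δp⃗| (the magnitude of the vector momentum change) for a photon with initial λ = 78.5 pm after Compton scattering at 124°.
1.4564e-23 kg·m/s

Photon momentum magnitude is p = h/λ.

Initial momentum:
p₀ = h/λ = 6.6261e-34/7.8500e-11 = 8.4409e-24 kg·m/s

After scattering:
λ' = λ + Δλ = 78.5 + 3.7831 = 82.2831 pm
p' = h/λ' = 6.6261e-34/8.2283e-11 = 8.0528e-24 kg·m/s

Momentum is a vector; the scattered photon's direction makes angle θ = 124° with the incident direction. The magnitude of the vector change Δp⃗ = p⃗₀ − p⃗' is found from the law of cosines:
|Δp⃗|² = p₀² + p'² − 2p₀p'cos θ
|Δp⃗|² = (8.4409e-24)² + (8.0528e-24)² − 2·8.4409e-24·8.0528e-24·cos(124°)
|Δp⃗| = 1.4564e-23 kg·m/s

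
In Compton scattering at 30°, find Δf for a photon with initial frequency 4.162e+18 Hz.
1.870e+16 Hz (decrease)

Convert frequency to wavelength (c = 299792458 m/s):
λ₀ = c/f₀ = 299792458/4.162e+18 = 7.2030864e-11 m = 72.0309 pm

Calculate Compton shift:
Δλ = λ_C(1 - cos(30°)) = 0.3251 pm

Final wavelength:
λ' = λ₀ + Δλ = 72.0309 + 0.3251 = 72.3559 pm

Final frequency:
f' = c/λ' = 299792458/7.2355928e-11 = 4.1433019e+18 Hz

Frequency shift (decrease):
Δf = f₀ - f' = 4.162e+18 - 4.1433019e+18 = 1.870e+16 Hz

(Intermediate values are shown rounded; full precision is carried through to the final answer.)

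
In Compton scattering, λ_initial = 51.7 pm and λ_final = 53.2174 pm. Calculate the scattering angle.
68.00°

First find the wavelength shift:
Δλ = λ' - λ = 53.2174 - 51.7 = 1.5174 pm

Using Δλ = λ_C(1 - cos θ), with λ_C = h/(m_e·c) ≈ 2.42631024 pm:
cos θ = 1 - Δλ/λ_C
cos θ = 1 - 1.5174/2.42631024
cos θ = 0.374606

θ = arccos(0.374606)
θ = 68.00°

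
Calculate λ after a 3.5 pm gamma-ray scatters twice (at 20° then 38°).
4.1607 pm

Apply Compton shift twice:

First scattering at θ₁ = 20°:
Δλ₁ = λ_C(1 - cos(20°))
Δλ₁ = 2.4263 × 0.0603
Δλ₁ = 0.1463 pm

After first scattering:
λ₁ = 3.5 + 0.1463 = 3.6463 pm

Second scattering at θ₂ = 38°:
Δλ₂ = λ_C(1 - cos(38°))
Δλ₂ = 2.4263 × 0.2120
Δλ₂ = 0.5144 pm

Final wavelength:
λ₂ = 3.6463 + 0.5144 = 4.1607 pm

Total shift: Δλ_total = 0.1463 + 0.5144 = 0.6607 pm

(Intermediate values are shown rounded; full precision is carried through to the final answer.)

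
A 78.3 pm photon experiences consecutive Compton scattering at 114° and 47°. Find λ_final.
82.4848 pm

Apply Compton shift twice:

First scattering at θ₁ = 114°:
Δλ₁ = λ_C(1 - cos(114°))
Δλ₁ = 2.4263 × 1.4067
Δλ₁ = 3.4132 pm

After first scattering:
λ₁ = 78.3 + 3.4132 = 81.7132 pm

Second scattering at θ₂ = 47°:
Δλ₂ = λ_C(1 - cos(47°))
Δλ₂ = 2.4263 × 0.3180
Δλ₂ = 0.7716 pm

Final wavelength:
λ₂ = 81.7132 + 0.7716 = 82.4848 pm

Total shift: Δλ_total = 3.4132 + 0.7716 = 4.1848 pm

(Intermediate values are shown rounded; full precision is carried through to the final answer.)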